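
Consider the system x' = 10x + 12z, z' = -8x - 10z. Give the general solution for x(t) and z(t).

Coefficient matrix A = [[10, 12], [-8, -10]].
Characteristic polynomial det(A - λI) = λ^2 - 4 = 0.
Eigenvalues λ = -2, 2.
For λ=-2: (A-λI) row 1 is [12, 12], so an eigenvector is (-1, 1).
For λ=2: (A-λI) row 1 is [8, 12], so an eigenvector is (-3, 2).
General solution: c_1e^(-2t)(-1,1) + c_2e^(2t)(-3,2).

x(t) = -c_1e^(-2t) - 3c_2e^(2t), z(t) = c_1e^(-2t) + 2c_2e^(2t)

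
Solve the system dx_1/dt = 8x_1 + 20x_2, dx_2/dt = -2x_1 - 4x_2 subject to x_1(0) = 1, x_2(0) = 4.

x_1(t) = 43e^(2t)sin(2t) + e^(2t)cos(2t), x_2(t) = -13e^(2t)sin(2t) + 4e^(2t)cos(2t)

Coefficient matrix A = [[8, 20], [-2, -4]].
Characteristic polynomial det(A - λI) = λ^2 - 4λ + 8 = 0.
Eigenvalues λ = 2 ± 2i (complex conjugate pair).
For λ=2+2i: an eigenvector is (-3,1) - i(1,0) = (-3 - i, 1).
A real fundamental pair from Re and Im of e^((2+2i)t)v: X_1 = e^(2t)(cos(2t)·(-3,1) + sin(2t)·(1,0)), X_2 = e^(2t)(sin(2t)·(-3,1) - cos(2t)·(1,0)).
General solution: C_1X_1 + C_2X_2.
Applying x_1(0)=1, x_2(0)=4 gives C_1=4, C_2=-13.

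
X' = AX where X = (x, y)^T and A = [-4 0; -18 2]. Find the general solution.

x(t) = K_1e^(-4t), y(t) = 3K_1e^(-4t) - K_2e^(2t)

Coefficient matrix A = [[-4, 0], [-18, 2]].
Characteristic polynomial det(A - λI) = λ^2 + 2λ - 8 = 0.
Eigenvalues λ = -4, 2.
For λ=-4: (A-λI) row 2 is [-18, 6], so an eigenvector is (1, 3).
For λ=2: (A-λI) row 1 is [-6, 0], so an eigenvector is (0, -1).
General solution: K_1e^(-4t)(1,3) + K_2e^(2t)(0,-1).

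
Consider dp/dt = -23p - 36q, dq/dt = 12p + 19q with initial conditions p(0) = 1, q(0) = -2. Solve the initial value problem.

p(t) = 9e^(t) - 8e^(-5t), q(t) = -6e^(t) + 4e^(-5t)

Coefficient matrix A = [[-23, -36], [12, 19]].
Characteristic polynomial det(A - λI) = λ^2 + 4λ - 5 = 0.
Eigenvalues λ = 1, -5.
For λ=1: (A-λI) row 1 is [-24, -36], so an eigenvector is (-3, 2).
For λ=-5: (A-λI) row 1 is [-18, -36], so an eigenvector is (-2, 1).
General solution: c_1e^(t)(-3,2) + c_2e^(-5t)(-2,1).
Applying p(0)=1, q(0)=-2 gives c_1=-3, c_2=4.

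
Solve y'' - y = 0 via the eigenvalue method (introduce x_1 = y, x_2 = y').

Let x_1 = y, x_2 = y'. Then x_1' = x_2 and x_2' = x_1.
A = [[0,1],[1,0]]; det(A-λI) = λ^2 - 1.
Eigenvalues λ = 1, -1 with eigenvectors (1,1), (1,-1).

y(t) = c_1e^(t) + c_2e^(-t)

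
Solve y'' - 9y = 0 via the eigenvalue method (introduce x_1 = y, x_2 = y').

Let x_1 = y, x_2 = y'. Then x_1' = x_2 and x_2' = 9x_1.
A = [[0,1],[9,0]]; det(A-λI) = λ^2 - 9.
Eigenvalues λ = -3, 3 with eigenvectors (1,-3), (1,3).

y(t) = K_1e^(-3t) + K_2e^(3t)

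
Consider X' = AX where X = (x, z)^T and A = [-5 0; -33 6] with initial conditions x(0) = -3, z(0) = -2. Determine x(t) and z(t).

x(t) = -3e^(-5t), z(t) = 7e^(6t) - 9e^(-5t)

Coefficient matrix A = [[-5, 0], [-33, 6]].
Characteristic polynomial det(A - λI) = λ^2 - λ - 30 = 0.
Eigenvalues λ = -5, 6.
For λ=-5: (A-λI) row 2 is [-33, 11], so an eigenvector is (-1, -3).
For λ=6: (A-λI) row 1 is [-11, 0], so an eigenvector is (0, 1).
General solution: C_1e^(-5t)(-1,-3) + C_2e^(6t)(0,1).
Applying x(0)=-3, z(0)=-2 gives C_1=3, C_2=7.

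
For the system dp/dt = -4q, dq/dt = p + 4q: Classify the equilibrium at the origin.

unstable improper node

A = [[0,-4],[1,4]]; det(A-λI) = λ^2 - 4λ + 4.
repeated λ = 2 with a single eigenvector.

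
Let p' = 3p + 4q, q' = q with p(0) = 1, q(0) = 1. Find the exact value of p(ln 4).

A = [[3,4],[0,1]]; eigenvalues λ = 3, 1.
Eigenvectors: (-1,0) for λ=3, (-2,1) for λ=1.
From the initial condition, c_1 = -3, c_2 = 1.
p(ln 4) = (-3)(4^3)(-1) + (1)(4^1)(-2) = 184.

184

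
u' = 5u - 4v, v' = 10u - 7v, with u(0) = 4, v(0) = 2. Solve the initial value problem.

Coefficient matrix A = [[5, -4], [10, -7]].
Characteristic polynomial det(A - λI) = λ^2 + 2λ + 5 = 0.
Eigenvalues λ = -1 ± 2i (complex conjugate pair).
For λ=-1+2i: an eigenvector is (-1,-1) - i(-1,-2) = (-1 + i, -1 + 2i).
A real fundamental pair from Re and Im of e^((-1+2i)t)v: X_1 = e^(-t)(cos(2t)·(-1,-1) + sin(2t)·(-1,-2)), X_2 = e^(-t)(sin(2t)·(-1,-1) - cos(2t)·(-1,-2)).
General solution: c_1X_1 + c_2X_2.
Applying u(0)=4, v(0)=2 gives c_1=-6, c_2=-2.

u(t) = 8e^(-t)sin(2t) + 4e^(-t)cos(2t), v(t) = 14e^(-t)sin(2t) + 2e^(-t)cos(2t)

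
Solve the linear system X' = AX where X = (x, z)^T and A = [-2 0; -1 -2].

Coefficient matrix A = [[-2, 0], [-1, -2]].
Characteristic polynomial det(A - λI) = λ^2 + 4λ + 4 = 0.
Single eigenvalue λ = -2 with algebraic multiplicity 2.
Eigenvector v = (0,-1); generalized eigenvector w with (A-λI)w=v is (1,-3).
General solution: e^(-2t)[K_1·v + K_2·(t·v + w)].

x(t) = K_2e^(-2t), z(t) = -K_1e^(-2t) - K_2te^(-2t) - 3K_2e^(-2t)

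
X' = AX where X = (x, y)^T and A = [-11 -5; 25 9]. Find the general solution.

x(t) = -K_1e^(-t)sin(5t) + K_2e^(-t)cos(5t), y(t) = 2K_1e^(-t)sin(5t) + K_1e^(-t)cos(5t) + K_2e^(-t)sin(5t) - 2K_2e^(-t)cos(5t)

Coefficient matrix A = [[-11, -5], [25, 9]].
Characteristic polynomial det(A - λI) = λ^2 + 2λ + 26 = 0.
Eigenvalues λ = -1 ± 5i (complex conjugate pair).
For λ=-1+5i: an eigenvector is (0,1) - i(-1,2) = (0 + i, 1 - 2i).
A real fundamental pair from Re and Im of e^((-1+5i)t)v: X_1 = e^(-t)(cos(5t)·(0,1) + sin(5t)·(-1,2)), X_2 = e^(-t)(sin(5t)·(0,1) - cos(5t)·(-1,2)).
General solution: K_1X_1 + K_2X_2.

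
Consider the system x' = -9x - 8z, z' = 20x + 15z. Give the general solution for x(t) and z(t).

x(t) = -C_1e^(3t)sin(4t) - C_1e^(3t)cos(4t) - C_2e^(3t)sin(4t) + C_2e^(3t)cos(4t), z(t) = C_1e^(3t)sin(4t) + 2C_1e^(3t)cos(4t) + 2C_2e^(3t)sin(4t) - C_2e^(3t)cos(4t)

Coefficient matrix A = [[-9, -8], [20, 15]].
Characteristic polynomial det(A - λI) = λ^2 - 6λ + 25 = 0.
Eigenvalues λ = 3 ± 4i (complex conjugate pair).
For λ=3+4i: an eigenvector is (-1,2) - i(-1,1) = (-1 + i, 2 - i).
A real fundamental pair from Re and Im of e^((3+4i)t)v: X_1 = e^(3t)(cos(4t)·(-1,2) + sin(4t)·(-1,1)), X_2 = e^(3t)(sin(4t)·(-1,2) - cos(4t)·(-1,1)).
General solution: C_1X_1 + C_2X_2.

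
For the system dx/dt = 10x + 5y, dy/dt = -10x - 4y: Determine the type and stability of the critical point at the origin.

A = [[10,5],[-10,-4]]; det(A-λI) = λ^2 - 6λ + 10.
λ = 3 ± i: positive real part.

unstable spiral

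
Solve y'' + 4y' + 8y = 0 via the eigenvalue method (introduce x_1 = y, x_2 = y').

Let x_1 = y, x_2 = y'. Then x_1' = x_2 and x_2' = -8x_1 - 4x_2.
A = [[0,1],[-8,-4]]; det(A-λI) = λ^2 + 4λ + 8.
Eigenvalues λ = -2 ± 2i.

y(t) = K_1e^(-2t)cos(2t) + K_2e^(-2t)sin(2t)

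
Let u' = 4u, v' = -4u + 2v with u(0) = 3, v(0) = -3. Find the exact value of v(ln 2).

A = [[4,0],[-4,2]]; eigenvalues λ = 4, 2.
Eigenvectors: (-1,2) for λ=4, (0,-1) for λ=2.
From the initial condition, c_1 = -3, c_2 = -3.
v(ln 2) = (-3)(2^4)(2) + (-3)(2^2)(-1) = -84.

-84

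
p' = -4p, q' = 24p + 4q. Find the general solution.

Coefficient matrix A = [[-4, 0], [24, 4]].
Characteristic polynomial det(A - λI) = λ^2 - 16 = 0.
Eigenvalues λ = 4, -4.
For λ=4: (A-λI) row 1 is [-8, 0], so an eigenvector is (0, 1).
For λ=-4: (A-λI) row 2 is [24, 8], so an eigenvector is (1, -3).
General solution: c_1e^(4t)(0,1) + c_2e^(-4t)(1,-3).

p(t) = c_2e^(-4t), q(t) = c_1e^(4t) - 3c_2e^(-4t)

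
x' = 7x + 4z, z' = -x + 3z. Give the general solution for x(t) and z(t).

x(t) = 2K_1e^(5t) + 2K_2te^(5t) - K_2e^(5t), z(t) = -K_1e^(5t) - K_2te^(5t) + K_2e^(5t)

Coefficient matrix A = [[7, 4], [-1, 3]].
Characteristic polynomial det(A - λI) = λ^2 - 10λ + 25 = 0.
Single eigenvalue λ = 5 with algebraic multiplicity 2.
Eigenvector v = (2,-1); generalized eigenvector w with (A-λI)w=v is (-1,1).
General solution: e^(5t)[K_1·v + K_2·(t·v + w)].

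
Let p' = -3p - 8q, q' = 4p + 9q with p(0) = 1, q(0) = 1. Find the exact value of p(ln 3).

A = [[-3,-8],[4,9]]; eigenvalues λ = 5, 1.
Eigenvectors: (1,-1) for λ=5, (-2,1) for λ=1.
From the initial condition, c_1 = -3, c_2 = -2.
p(ln 3) = (-3)(3^5)(1) + (-2)(3^1)(-2) = -717.

-717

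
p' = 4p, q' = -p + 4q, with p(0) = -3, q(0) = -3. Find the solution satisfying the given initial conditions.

Coefficient matrix A = [[4, 0], [-1, 4]].
Characteristic polynomial det(A - λI) = λ^2 - 8λ + 16 = 0.
Single eigenvalue λ = 4 with algebraic multiplicity 2.
Eigenvector v = (0,-1); generalized eigenvector w with (A-λI)w=v is (1,-1).
General solution: e^(4t)[K_1·v + K_2·(t·v + w)].
Applying p(0)=-3, q(0)=-3 gives K_1=6, K_2=-3.

p(t) = -3e^(4t), q(t) = 3te^(4t) - 3e^(4t)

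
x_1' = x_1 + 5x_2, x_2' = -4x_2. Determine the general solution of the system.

Coefficient matrix A = [[1, 5], [0, -4]].
Characteristic polynomial det(A - λI) = λ^2 + 3λ - 4 = 0.
Eigenvalues λ = 1, -4.
For λ=1: (A-λI) row 1 is [0, 5], so an eigenvector is (-1, 0).
For λ=-4: (A-λI) row 1 is [5, 5], so an eigenvector is (-1, 1).
General solution: c_1e^(t)(-1,0) + c_2e^(-4t)(-1,1).

x_1(t) = -c_1e^(t) - c_2e^(-4t), x_2(t) = c_2e^(-4t)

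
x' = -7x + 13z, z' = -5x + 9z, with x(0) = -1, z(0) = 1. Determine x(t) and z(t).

x(t) = 21e^(t)sin(t) - e^(t)cos(t), z(t) = 13e^(t)sin(t) + e^(t)cos(t)

Coefficient matrix A = [[-7, 13], [-5, 9]].
Characteristic polynomial det(A - λI) = λ^2 - 2λ + 2 = 0.
Eigenvalues λ = 1 ± i (complex conjugate pair).
For λ=1+i: an eigenvector is (3,2) - i(2,1) = (3 - 2i, 2 - i).
A real fundamental pair from Re and Im of e^((1+i)t)v: X_1 = e^(t)(cos(t)·(3,2) + sin(t)·(2,1)), X_2 = e^(t)(sin(t)·(3,2) - cos(t)·(2,1)).
General solution: c_1X_1 + c_2X_2.
Applying x(0)=-1, z(0)=1 gives c_1=3, c_2=5.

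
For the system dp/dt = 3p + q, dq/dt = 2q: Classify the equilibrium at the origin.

A = [[3,1],[0,2]]; det(A-λI) = λ^2 - 5λ + 6.
λ = 3, 2: both positive.

unstable node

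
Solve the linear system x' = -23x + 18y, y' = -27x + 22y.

x(t) = c_1e^(-5t) - 2c_2e^(4t), y(t) = c_1e^(-5t) - 3c_2e^(4t)

Coefficient matrix A = [[-23, 18], [-27, 22]].
Characteristic polynomial det(A - λI) = λ^2 + λ - 20 = 0.
Eigenvalues λ = -5, 4.
For λ=-5: (A-λI) row 1 is [-18, 18], so an eigenvector is (1, 1).
For λ=4: (A-λI) row 1 is [-27, 18], so an eigenvector is (-2, -3).
General solution: c_1e^(-5t)(1,1) + c_2e^(4t)(-2,-3).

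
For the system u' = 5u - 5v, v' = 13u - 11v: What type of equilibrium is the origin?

A = [[5,-5],[13,-11]]; det(A-λI) = λ^2 + 6λ + 10.
λ = -3 ± i: negative real part.

stable spiral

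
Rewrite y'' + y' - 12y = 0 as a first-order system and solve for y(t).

Let x_1 = y, x_2 = y'. Then x_1' = x_2 and x_2' = 12x_1 - x_2.
A = [[0,1],[12,-1]]; det(A-λI) = λ^2 + λ - 12.
Eigenvalues λ = 3, -4 with eigenvectors (1,3), (1,-4).

y(t) = K_1e^(3t) + K_2e^(-4t)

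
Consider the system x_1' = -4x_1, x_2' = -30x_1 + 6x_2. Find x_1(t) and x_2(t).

x_1(t) = -K_1e^(-4t), x_2(t) = -3K_1e^(-4t) + K_2e^(6t)

Coefficient matrix A = [[-4, 0], [-30, 6]].
Characteristic polynomial det(A - λI) = λ^2 - 2λ - 24 = 0.
Eigenvalues λ = -4, 6.
For λ=-4: (A-λI) row 2 is [-30, 10], so an eigenvector is (-1, -3).
For λ=6: (A-λI) row 1 is [-10, 0], so an eigenvector is (0, 1).
General solution: K_1e^(-4t)(-1,-3) + K_2e^(6t)(0,1).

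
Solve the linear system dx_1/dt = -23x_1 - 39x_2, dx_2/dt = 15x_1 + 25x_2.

Coefficient matrix A = [[-23, -39], [15, 25]].
Characteristic polynomial det(A - λI) = λ^2 - 2λ + 10 = 0.
Eigenvalues λ = 1 ± 3i (complex conjugate pair).
For λ=1+3i: an eigenvector is (-3,2) - i(-2,1) = (-3 + 2i, 2 - i).
A real fundamental pair from Re and Im of e^((1+3i)t)v: X_1 = e^(t)(cos(3t)·(-3,2) + sin(3t)·(-2,1)), X_2 = e^(t)(sin(3t)·(-3,2) - cos(3t)·(-2,1)).
General solution: K_1X_1 + K_2X_2.

x_1(t) = -2K_1e^(t)sin(3t) - 3K_1e^(t)cos(3t) - 3K_2e^(t)sin(3t) + 2K_2e^(t)cos(3t), x_2(t) = K_1e^(t)sin(3t) + 2K_1e^(t)cos(3t) + 2K_2e^(t)sin(3t) - K_2e^(t)cos(3t)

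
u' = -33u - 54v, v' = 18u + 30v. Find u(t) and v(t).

Coefficient matrix A = [[-33, -54], [18, 30]].
Characteristic polynomial det(A - λI) = λ^2 + 3λ - 18 = 0.
Eigenvalues λ = -6, 3.
For λ=-6: (A-λI) row 1 is [-27, -54], so an eigenvector is (2, -1).
For λ=3: (A-λI) row 1 is [-36, -54], so an eigenvector is (-3, 2).
General solution: c_1e^(-6t)(2,-1) + c_2e^(3t)(-3,2).

u(t) = 2c_1e^(-6t) - 3c_2e^(3t), v(t) = -c_1e^(-6t) + 2c_2e^(3t)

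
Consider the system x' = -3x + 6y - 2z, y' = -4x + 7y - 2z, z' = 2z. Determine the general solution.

x(t) = 3c_1e^(t) + 2c_2e^(2t) + c_3e^(3t), y(t) = 2c_1e^(t) + 2c_2e^(2t) + c_3e^(3t), z(t) = c_2e^(2t)

Coefficient matrix A = [[-3, 6, -2], [-4, 7, -2], [0, 0, 2]].
det(A - λI) = 0 gives eigenvalues λ = 1, 2, 3.
For λ=1: eigenvector (3,2,0).
For λ=2: eigenvector (2,2,1).
For λ=3: eigenvector (1,1,0).
General solution: c_1e^(t)(3,2,0) + c_2e^(2t)(2,2,1) + c_3e^(3t)(1,1,0).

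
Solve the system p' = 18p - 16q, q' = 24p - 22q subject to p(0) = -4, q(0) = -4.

p(t) = -4e^(2t), q(t) = -4e^(2t)

Coefficient matrix A = [[18, -16], [24, -22]].
Characteristic polynomial det(A - λI) = λ^2 + 4λ - 12 = 0.
Eigenvalues λ = 2, -6.
For λ=2: (A-λI) row 1 is [16, -16], so an eigenvector is (-1, -1).
For λ=-6: (A-λI) row 1 is [24, -16], so an eigenvector is (-2, -3).
General solution: c_1e^(2t)(-1,-1) + c_2e^(-6t)(-2,-3).
Applying p(0)=-4, q(0)=-4 gives c_1=4, c_2=0.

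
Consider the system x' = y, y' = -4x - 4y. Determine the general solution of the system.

Coefficient matrix A = [[0, 1], [-4, -4]].
Characteristic polynomial det(A - λI) = λ^2 + 4λ + 4 = 0.
Single eigenvalue λ = -2 with algebraic multiplicity 2.
Eigenvector v = (-1,2); generalized eigenvector w with (A-λI)w=v is (-1,1).
General solution: e^(-2t)[c_1·v + c_2·(t·v + w)].

x(t) = -c_1e^(-2t) - c_2te^(-2t) - c_2e^(-2t), y(t) = 2c_1e^(-2t) + 2c_2te^(-2t) + c_2e^(-2t)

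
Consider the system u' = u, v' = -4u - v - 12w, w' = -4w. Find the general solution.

Coefficient matrix A = [[1, 0, 0], [-4, -1, -12], [0, 0, -4]].
det(A - λI) = 0 gives eigenvalues λ = -1, 1, -4.
For λ=-1: eigenvector (0,1,0).
For λ=1: eigenvector (1,-2,0).
For λ=-4: eigenvector (0,4,1).
General solution: C_1e^(-t)(0,1,0) + C_2e^(t)(1,-2,0) + C_3e^(-4t)(0,4,1).

u(t) = C_2e^(t), v(t) = C_1e^(-t) - 2C_2e^(t) + 4C_3e^(-4t), w(t) = C_3e^(-4t)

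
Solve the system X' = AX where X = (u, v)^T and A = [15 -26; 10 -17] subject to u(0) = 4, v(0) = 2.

Coefficient matrix A = [[15, -26], [10, -17]].
Characteristic polynomial det(A - λI) = λ^2 + 2λ + 5 = 0.
Eigenvalues λ = -1 ± 2i (complex conjugate pair).
For λ=-1+2i: an eigenvector is (2,1) - i(3,2) = (2 - 3i, 1 - 2i).
A real fundamental pair from Re and Im of e^((-1+2i)t)v: X_1 = e^(-t)(cos(2t)·(2,1) + sin(2t)·(3,2)), X_2 = e^(-t)(sin(2t)·(2,1) - cos(2t)·(3,2)).
General solution: c_1X_1 + c_2X_2.
Applying u(0)=4, v(0)=2 gives c_1=2, c_2=0.

u(t) = 6e^(-t)sin(2t) + 4e^(-t)cos(2t), v(t) = 4e^(-t)sin(2t) + 2e^(-t)cos(2t)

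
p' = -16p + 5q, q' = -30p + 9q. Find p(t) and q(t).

Coefficient matrix A = [[-16, 5], [-30, 9]].
Characteristic polynomial det(A - λI) = λ^2 + 7λ + 6 = 0.
Eigenvalues λ = -1, -6.
For λ=-1: (A-λI) row 1 is [-15, 5], so an eigenvector is (1, 3).
For λ=-6: (A-λI) row 1 is [-10, 5], so an eigenvector is (1, 2).
General solution: c_1e^(-t)(1,3) + c_2e^(-6t)(1,2).

p(t) = c_1e^(-t) + c_2e^(-6t), q(t) = 3c_1e^(-t) + 2c_2e^(-6t)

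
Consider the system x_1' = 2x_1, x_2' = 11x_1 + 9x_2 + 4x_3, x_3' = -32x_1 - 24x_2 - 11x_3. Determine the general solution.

Coefficient matrix A = [[2, 0, 0], [11, 9, 4], [-32, -24, -11]].
det(A - λI) = 0 gives eigenvalues λ = 2, -3, 1.
For λ=2: eigenvector (1,3,-8).
For λ=-3: eigenvector (0,-1,3).
For λ=1: eigenvector (0,1,-2).
General solution: K_1e^(2t)(1,3,-8) + K_2e^(-3t)(0,-1,3) + K_3e^(t)(0,1,-2).

x_1(t) = K_1e^(2t), x_2(t) = 3K_1e^(2t) - K_2e^(-3t) + K_3e^(t), x_3(t) = -8K_1e^(2t) + 3K_2e^(-3t) - 2K_3e^(t)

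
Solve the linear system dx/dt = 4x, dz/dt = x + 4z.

x(t) = c_2e^(4t), z(t) = c_1e^(4t) + c_2te^(4t) + 3c_2e^(4t)

Coefficient matrix A = [[4, 0], [1, 4]].
Characteristic polynomial det(A - λI) = λ^2 - 8λ + 16 = 0.
Single eigenvalue λ = 4 with algebraic multiplicity 2.
Eigenvector v = (0,1); generalized eigenvector w with (A-λI)w=v is (1,3).
General solution: e^(4t)[c_1·v + c_2·(t·v + w)].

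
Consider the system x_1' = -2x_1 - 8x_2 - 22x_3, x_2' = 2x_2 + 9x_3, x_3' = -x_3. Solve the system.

Coefficient matrix A = [[-2, -8, -22], [0, 2, 9], [0, 0, -1]].
det(A - λI) = 0 gives eigenvalues λ = -1, 2, -2.
For λ=-1: eigenvector (2,-3,1).
For λ=2: eigenvector (-2,1,0).
For λ=-2: eigenvector (1,0,0).
General solution: c_1e^(-t)(2,-3,1) + c_2e^(2t)(-2,1,0) + c_3e^(-2t)(1,0,0).

x_1(t) = 2c_1e^(-t) - 2c_2e^(2t) + c_3e^(-2t), x_2(t) = -3c_1e^(-t) + c_2e^(2t), x_3(t) = c_1e^(-t)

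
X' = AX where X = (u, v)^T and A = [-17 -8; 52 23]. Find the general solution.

u(t) = c_1e^(3t)sin(4t) - c_1e^(3t)cos(4t) - c_2e^(3t)sin(4t) - c_2e^(3t)cos(4t), v(t) = -3c_1e^(3t)sin(4t) + 2c_1e^(3t)cos(4t) + 2c_2e^(3t)sin(4t) + 3c_2e^(3t)cos(4t)

Coefficient matrix A = [[-17, -8], [52, 23]].
Characteristic polynomial det(A - λI) = λ^2 - 6λ + 25 = 0.
Eigenvalues λ = 3 ± 4i (complex conjugate pair).
For λ=3+4i: an eigenvector is (-1,2) - i(1,-3) = (-1 - i, 2 + 3i).
A real fundamental pair from Re and Im of e^((3+4i)t)v: X_1 = e^(3t)(cos(4t)·(-1,2) + sin(4t)·(1,-3)), X_2 = e^(3t)(sin(4t)·(-1,2) - cos(4t)·(1,-3)).
General solution: c_1X_1 + c_2X_2.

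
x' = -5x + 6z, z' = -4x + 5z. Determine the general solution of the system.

Coefficient matrix A = [[-5, 6], [-4, 5]].
Characteristic polynomial det(A - λI) = λ^2 - 1 = 0.
Eigenvalues λ = 1, -1.
For λ=1: (A-λI) row 1 is [-6, 6], so an eigenvector is (1, 1).
For λ=-1: (A-λI) row 1 is [-4, 6], so an eigenvector is (3, 2).
General solution: c_1e^(t)(1,1) + c_2e^(-t)(3,2).

x(t) = c_1e^(t) + 3c_2e^(-t), z(t) = c_1e^(t) + 2c_2e^(-t)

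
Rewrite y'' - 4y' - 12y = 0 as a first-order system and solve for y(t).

Let x_1 = y, x_2 = y'. Then x_1' = x_2 and x_2' = 12x_1 + 4x_2.
A = [[0,1],[12,4]]; det(A-λI) = λ^2 - 4λ - 12.
Eigenvalues λ = 6, -2 with eigenvectors (1,6), (1,-2).

y(t) = c_1e^(6t) + c_2e^(-2t)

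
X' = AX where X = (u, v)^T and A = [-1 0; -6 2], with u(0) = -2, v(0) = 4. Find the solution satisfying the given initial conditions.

Coefficient matrix A = [[-1, 0], [-6, 2]].
Characteristic polynomial det(A - λI) = λ^2 - λ - 2 = 0.
Eigenvalues λ = 2, -1.
For λ=2: (A-λI) row 1 is [-3, 0], so an eigenvector is (0, -1).
For λ=-1: (A-λI) row 2 is [-6, 3], so an eigenvector is (-1, -2).
General solution: K_1e^(2t)(0,-1) + K_2e^(-t)(-1,-2).
Applying u(0)=-2, v(0)=4 gives K_1=-8, K_2=2.

u(t) = -2e^(-t), v(t) = 8e^(2t) - 4e^(-t)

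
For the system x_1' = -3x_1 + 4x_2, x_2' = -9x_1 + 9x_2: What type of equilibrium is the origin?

unstable improper node

A = [[-3,4],[-9,9]]; det(A-λI) = λ^2 - 6λ + 9.
repeated λ = 3 with a single eigenvector.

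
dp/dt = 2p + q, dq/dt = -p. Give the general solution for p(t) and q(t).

p(t) = -C_1e^(t) - C_2te^(t) - C_2e^(t), q(t) = C_1e^(t) + C_2te^(t)

Coefficient matrix A = [[2, 1], [-1, 0]].
Characteristic polynomial det(A - λI) = λ^2 - 2λ + 1 = 0.
Single eigenvalue λ = 1 with algebraic multiplicity 2.
Eigenvector v = (-1,1); generalized eigenvector w with (A-λI)w=v is (-1,0).
General solution: e^(t)[C_1·v + C_2·(t·v + w)].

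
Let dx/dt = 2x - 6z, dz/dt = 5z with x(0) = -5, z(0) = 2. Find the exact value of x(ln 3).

A = [[2,-6],[0,5]]; eigenvalues λ = 2, 5.
Eigenvectors: (1,0) for λ=2, (2,-1) for λ=5.
From the initial condition, c_1 = -1, c_2 = -2.
x(ln 3) = (-1)(3^2)(1) + (-2)(3^5)(2) = -981.

-981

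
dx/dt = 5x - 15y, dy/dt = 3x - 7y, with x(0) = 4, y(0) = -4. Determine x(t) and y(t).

x(t) = 28e^(-t)sin(3t) + 4e^(-t)cos(3t), y(t) = 12e^(-t)sin(3t) - 4e^(-t)cos(3t)

Coefficient matrix A = [[5, -15], [3, -7]].
Characteristic polynomial det(A - λI) = λ^2 + 2λ + 10 = 0.
Eigenvalues λ = -1 ± 3i (complex conjugate pair).
For λ=-1+3i: an eigenvector is (-2,-1) - i(1,0) = (-2 - i, -1).
A real fundamental pair from Re and Im of e^((-1+3i)t)v: X_1 = e^(-t)(cos(3t)·(-2,-1) + sin(3t)·(1,0)), X_2 = e^(-t)(sin(3t)·(-2,-1) - cos(3t)·(1,0)).
General solution: K_1X_1 + K_2X_2.
Applying x(0)=4, y(0)=-4 gives K_1=4, K_2=-12.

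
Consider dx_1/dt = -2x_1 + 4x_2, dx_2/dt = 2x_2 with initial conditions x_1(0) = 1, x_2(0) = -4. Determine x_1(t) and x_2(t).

x_1(t) = -4e^(2t) + 5e^(-2t), x_2(t) = -4e^(2t)

Coefficient matrix A = [[-2, 4], [0, 2]].
Characteristic polynomial det(A - λI) = λ^2 - 4 = 0.
Eigenvalues λ = 2, -2.
For λ=2: (A-λI) row 1 is [-4, 4], so an eigenvector is (-1, -1).
For λ=-2: (A-λI) row 1 is [0, 4], so an eigenvector is (1, 0).
General solution: c_1e^(2t)(-1,-1) + c_2e^(-2t)(1,0).
Applying x_1(0)=1, x_2(0)=-4 gives c_1=4, c_2=5.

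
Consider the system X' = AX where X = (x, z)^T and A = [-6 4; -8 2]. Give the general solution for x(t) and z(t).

Coefficient matrix A = [[-6, 4], [-8, 2]].
Characteristic polynomial det(A - λI) = λ^2 + 4λ + 20 = 0.
Eigenvalues λ = -2 ± 4i (complex conjugate pair).
For λ=-2+4i: an eigenvector is (-1,-1) - i(0,1) = (-1, -1 - i).
A real fundamental pair from Re and Im of e^((-2+4i)t)v: X_1 = e^(-2t)(cos(4t)·(-1,-1) + sin(4t)·(0,1)), X_2 = e^(-2t)(sin(4t)·(-1,-1) - cos(4t)·(0,1)).
General solution: c_1X_1 + c_2X_2.

x(t) = -c_1e^(-2t)cos(4t) - c_2e^(-2t)sin(4t), z(t) = c_1e^(-2t)sin(4t) - c_1e^(-2t)cos(4t) - c_2e^(-2t)sin(4t) - c_2e^(-2t)cos(4t)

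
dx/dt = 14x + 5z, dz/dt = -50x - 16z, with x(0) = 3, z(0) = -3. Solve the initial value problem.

x(t) = 6e^(-t)sin(5t) + 3e^(-t)cos(5t), z(t) = -21e^(-t)sin(5t) - 3e^(-t)cos(5t)

Coefficient matrix A = [[14, 5], [-50, -16]].
Characteristic polynomial det(A - λI) = λ^2 + 2λ + 26 = 0.
Eigenvalues λ = -1 ± 5i (complex conjugate pair).
For λ=-1+5i: an eigenvector is (1,-3) - i(0,-1) = (1, -3 + i).
A real fundamental pair from Re and Im of e^((-1+5i)t)v: X_1 = e^(-t)(cos(5t)·(1,-3) + sin(5t)·(0,-1)), X_2 = e^(-t)(sin(5t)·(1,-3) - cos(5t)·(0,-1)).
General solution: c_1X_1 + c_2X_2.
Applying x(0)=3, z(0)=-3 gives c_1=3, c_2=6.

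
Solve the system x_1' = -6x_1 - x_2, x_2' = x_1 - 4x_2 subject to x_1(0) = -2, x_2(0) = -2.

x_1(t) = 4te^(-5t) - 2e^(-5t), x_2(t) = -4te^(-5t) - 2e^(-5t)

Coefficient matrix A = [[-6, -1], [1, -4]].
Characteristic polynomial det(A - λI) = λ^2 + 10λ + 25 = 0.
Single eigenvalue λ = -5 with algebraic multiplicity 2.
Eigenvector v = (1,-1); generalized eigenvector w with (A-λI)w=v is (-3,2).
General solution: e^(-5t)[K_1·v + K_2·(t·v + w)].
Applying x_1(0)=-2, x_2(0)=-2 gives K_1=10, K_2=4.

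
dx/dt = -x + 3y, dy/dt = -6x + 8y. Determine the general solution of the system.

Coefficient matrix A = [[-1, 3], [-6, 8]].
Characteristic polynomial det(A - λI) = λ^2 - 7λ + 10 = 0.
Eigenvalues λ = 5, 2.
For λ=5: (A-λI) row 1 is [-6, 3], so an eigenvector is (-1, -2).
For λ=2: (A-λI) row 1 is [-3, 3], so an eigenvector is (-1, -1).
General solution: K_1e^(5t)(-1,-2) + K_2e^(2t)(-1,-1).

x(t) = -K_1e^(5t) - K_2e^(2t), y(t) = -2K_1e^(5t) - K_2e^(2t)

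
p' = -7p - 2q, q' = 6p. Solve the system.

p(t) = -2c_1e^(-4t) - c_2e^(-3t), q(t) = 3c_1e^(-4t) + 2c_2e^(-3t)

Coefficient matrix A = [[-7, -2], [6, 0]].
Characteristic polynomial det(A - λI) = λ^2 + 7λ + 12 = 0.
Eigenvalues λ = -4, -3.
For λ=-4: (A-λI) row 1 is [-3, -2], so an eigenvector is (-2, 3).
For λ=-3: (A-λI) row 1 is [-4, -2], so an eigenvector is (-1, 2).
General solution: c_1e^(-4t)(-2,3) + c_2e^(-3t)(-1,2).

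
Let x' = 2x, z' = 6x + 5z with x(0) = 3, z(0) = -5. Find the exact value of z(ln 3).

A = [[2,0],[6,5]]; eigenvalues λ = 5, 2.
Eigenvectors: (0,-1) for λ=5, (1,-2) for λ=2.
From the initial condition, c_1 = -1, c_2 = 3.
z(ln 3) = (-1)(3^5)(-1) + (3)(3^2)(-2) = 189.

189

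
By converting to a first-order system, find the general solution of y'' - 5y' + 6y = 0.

y(t) = C_1e^(2t) + C_2e^(3t)

Let x_1 = y, x_2 = y'. Then x_1' = x_2 and x_2' = -6x_1 + 5x_2.
A = [[0,1],[-6,5]]; det(A-λI) = λ^2 - 5λ + 6.
Eigenvalues λ = 2, 3 with eigenvectors (1,2), (1,3).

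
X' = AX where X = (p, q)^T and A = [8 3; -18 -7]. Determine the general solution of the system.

p(t) = c_1e^(-t) + c_2e^(2t), q(t) = -3c_1e^(-t) - 2c_2e^(2t)

Coefficient matrix A = [[8, 3], [-18, -7]].
Characteristic polynomial det(A - λI) = λ^2 - λ - 2 = 0.
Eigenvalues λ = -1, 2.
For λ=-1: (A-λI) row 1 is [9, 3], so an eigenvector is (1, -3).
For λ=2: (A-λI) row 1 is [6, 3], so an eigenvector is (1, -2).
General solution: c_1e^(-t)(1,-3) + c_2e^(2t)(1,-2).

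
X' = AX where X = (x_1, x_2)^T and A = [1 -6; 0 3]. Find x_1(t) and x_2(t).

x_1(t) = C_1e^(t) - 3C_2e^(3t), x_2(t) = C_2e^(3t)

Coefficient matrix A = [[1, -6], [0, 3]].
Characteristic polynomial det(A - λI) = λ^2 - 4λ + 3 = 0.
Eigenvalues λ = 1, 3.
For λ=1: (A-λI) row 1 is [0, -6], so an eigenvector is (1, 0).
For λ=3: (A-λI) row 1 is [-2, -6], so an eigenvector is (-3, 1).
General solution: C_1e^(t)(1,0) + C_2e^(3t)(-3,1).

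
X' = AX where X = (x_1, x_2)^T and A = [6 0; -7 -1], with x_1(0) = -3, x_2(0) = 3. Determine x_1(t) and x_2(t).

Coefficient matrix A = [[6, 0], [-7, -1]].
Characteristic polynomial det(A - λI) = λ^2 - 5λ - 6 = 0.
Eigenvalues λ = 6, -1.
For λ=6: (A-λI) row 2 is [-7, -7], so an eigenvector is (1, -1).
For λ=-1: (A-λI) row 1 is [7, 0], so an eigenvector is (0, -1).
General solution: c_1e^(6t)(1,-1) + c_2e^(-t)(0,-1).
Applying x_1(0)=-3, x_2(0)=3 gives c_1=-3, c_2=0.

x_1(t) = -3e^(6t), x_2(t) = 3e^(6t)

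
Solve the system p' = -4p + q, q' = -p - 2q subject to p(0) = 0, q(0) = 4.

p(t) = 4te^(-3t), q(t) = 4te^(-3t) + 4e^(-3t)

Coefficient matrix A = [[-4, 1], [-1, -2]].
Characteristic polynomial det(A - λI) = λ^2 + 6λ + 9 = 0.
Single eigenvalue λ = -3 with algebraic multiplicity 2.
Eigenvector v = (-1,-1); generalized eigenvector w with (A-λI)w=v is (-2,-3).
General solution: e^(-3t)[K_1·v + K_2·(t·v + w)].
Applying p(0)=0, q(0)=4 gives K_1=8, K_2=-4.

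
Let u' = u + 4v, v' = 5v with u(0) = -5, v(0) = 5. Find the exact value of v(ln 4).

A = [[1,4],[0,5]]; eigenvalues λ = 5, 1.
Eigenvectors: (1,1) for λ=5, (-1,0) for λ=1.
From the initial condition, c_1 = 5, c_2 = 10.
v(ln 4) = (5)(4^5)(1) + (10)(4^1)(0) = 5120.

5120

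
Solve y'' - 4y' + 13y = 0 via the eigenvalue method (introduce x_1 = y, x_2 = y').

Let x_1 = y, x_2 = y'. Then x_1' = x_2 and x_2' = -13x_1 + 4x_2.
A = [[0,1],[-13,4]]; det(A-λI) = λ^2 - 4λ + 13.
Eigenvalues λ = 2 ± 3i.

y(t) = K_1e^(2t)cos(3t) + K_2e^(2t)sin(3t)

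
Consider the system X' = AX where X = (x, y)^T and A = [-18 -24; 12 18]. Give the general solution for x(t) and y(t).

x(t) = 2C_1e^(-6t) + C_2e^(6t), y(t) = -C_1e^(-6t) - C_2e^(6t)

Coefficient matrix A = [[-18, -24], [12, 18]].
Characteristic polynomial det(A - λI) = λ^2 - 36 = 0.
Eigenvalues λ = -6, 6.
For λ=-6: (A-λI) row 1 is [-12, -24], so an eigenvector is (2, -1).
For λ=6: (A-λI) row 1 is [-24, -24], so an eigenvector is (1, -1).
General solution: C_1e^(-6t)(2,-1) + C_2e^(6t)(1,-1).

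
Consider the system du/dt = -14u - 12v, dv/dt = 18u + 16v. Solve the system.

Coefficient matrix A = [[-14, -12], [18, 16]].
Characteristic polynomial det(A - λI) = λ^2 - 2λ - 8 = 0.
Eigenvalues λ = -2, 4.
For λ=-2: (A-λI) row 1 is [-12, -12], so an eigenvector is (-1, 1).
For λ=4: (A-λI) row 1 is [-18, -12], so an eigenvector is (2, -3).
General solution: K_1e^(-2t)(-1,1) + K_2e^(4t)(2,-3).

u(t) = -K_1e^(-2t) + 2K_2e^(4t), v(t) = K_1e^(-2t) - 3K_2e^(4t)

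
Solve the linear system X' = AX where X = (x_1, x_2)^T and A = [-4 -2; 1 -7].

x_1(t) = -2C_1e^(-5t) - C_2e^(-6t), x_2(t) = -C_1e^(-5t) - C_2e^(-6t)

Coefficient matrix A = [[-4, -2], [1, -7]].
Characteristic polynomial det(A - λI) = λ^2 + 11λ + 30 = 0.
Eigenvalues λ = -5, -6.
For λ=-5: (A-λI) row 1 is [1, -2], so an eigenvector is (-2, -1).
For λ=-6: (A-λI) row 1 is [2, -2], so an eigenvector is (-1, -1).
General solution: C_1e^(-5t)(-2,-1) + C_2e^(-6t)(-1,-1).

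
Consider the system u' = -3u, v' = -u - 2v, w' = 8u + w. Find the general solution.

u(t) = C_1e^(-3t), v(t) = C_1e^(-3t) + C_2e^(-2t), w(t) = -2C_1e^(-3t) + C_3e^(t)

Coefficient matrix A = [[-3, 0, 0], [-1, -2, 0], [8, 0, 1]].
det(A - λI) = 0 gives eigenvalues λ = -3, -2, 1.
For λ=-3: eigenvector (1,1,-2).
For λ=-2: eigenvector (0,1,0).
For λ=1: eigenvector (0,0,1).
General solution: C_1e^(-3t)(1,1,-2) + C_2e^(-2t)(0,1,0) + C_3e^(t)(0,0,1).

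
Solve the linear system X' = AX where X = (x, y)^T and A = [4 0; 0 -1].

x(t) = K_2e^(4t), y(t) = -K_1e^(-t)

Coefficient matrix A = [[4, 0], [0, -1]].
Characteristic polynomial det(A - λI) = λ^2 - 3λ - 4 = 0.
Eigenvalues λ = -1, 4.
For λ=-1: (A-λI) row 1 is [5, 0], so an eigenvector is (0, -1).
For λ=4: (A-λI) row 2 is [0, -5], so an eigenvector is (1, 0).
General solution: K_1e^(-t)(0,-1) + K_2e^(4t)(1,0).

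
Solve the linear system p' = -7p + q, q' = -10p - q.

p(t) = C_1e^(-4t)sin(t) - C_2e^(-4t)cos(t), q(t) = 3C_1e^(-4t)sin(t) + C_1e^(-4t)cos(t) + C_2e^(-4t)sin(t) - 3C_2e^(-4t)cos(t)

Coefficient matrix A = [[-7, 1], [-10, -1]].
Characteristic polynomial det(A - λI) = λ^2 + 8λ + 17 = 0.
Eigenvalues λ = -4 ± i (complex conjugate pair).
For λ=-4+i: an eigenvector is (0,1) - i(1,3) = (0 - i, 1 - 3i).
A real fundamental pair from Re and Im of e^((-4+i)t)v: X_1 = e^(-4t)(cos(t)·(0,1) + sin(t)·(1,3)), X_2 = e^(-4t)(sin(t)·(0,1) - cos(t)·(1,3)).
General solution: C_1X_1 + C_2X_2.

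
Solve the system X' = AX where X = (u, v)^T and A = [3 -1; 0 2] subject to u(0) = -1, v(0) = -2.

Coefficient matrix A = [[3, -1], [0, 2]].
Characteristic polynomial det(A - λI) = λ^2 - 5λ + 6 = 0.
Eigenvalues λ = 2, 3.
For λ=2: (A-λI) row 1 is [1, -1], so an eigenvector is (-1, -1).
For λ=3: (A-λI) row 1 is [0, -1], so an eigenvector is (1, 0).
General solution: K_1e^(2t)(-1,-1) + K_2e^(3t)(1,0).
Applying u(0)=-1, v(0)=-2 gives K_1=2, K_2=1.

u(t) = e^(3t) - 2e^(2t), v(t) = -2e^(2t)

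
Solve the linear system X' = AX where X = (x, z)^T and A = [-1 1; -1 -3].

x(t) = -c_1e^(-2t) - c_2te^(-2t), z(t) = c_1e^(-2t) + c_2te^(-2t) - c_2e^(-2t)

Coefficient matrix A = [[-1, 1], [-1, -3]].
Characteristic polynomial det(A - λI) = λ^2 + 4λ + 4 = 0.
Single eigenvalue λ = -2 with algebraic multiplicity 2.
Eigenvector v = (-1,1); generalized eigenvector w with (A-λI)w=v is (0,-1).
General solution: e^(-2t)[c_1·v + c_2·(t·v + w)].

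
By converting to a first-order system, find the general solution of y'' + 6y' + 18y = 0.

y(t) = C_1e^(-3t)cos(3t) + C_2e^(-3t)sin(3t)

Let x_1 = y, x_2 = y'. Then x_1' = x_2 and x_2' = -18x_1 - 6x_2.
A = [[0,1],[-18,-6]]; det(A-λI) = λ^2 + 6λ + 18.
Eigenvalues λ = -3 ± 3i.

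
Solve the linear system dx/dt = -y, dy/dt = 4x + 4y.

x(t) = c_1e^(2t) + c_2te^(2t) - 2c_2e^(2t), y(t) = -2c_1e^(2t) - 2c_2te^(2t) + 3c_2e^(2t)

Coefficient matrix A = [[0, -1], [4, 4]].
Characteristic polynomial det(A - λI) = λ^2 - 4λ + 4 = 0.
Single eigenvalue λ = 2 with algebraic multiplicity 2.
Eigenvector v = (1,-2); generalized eigenvector w with (A-λI)w=v is (-2,3).
General solution: e^(2t)[c_1·v + c_2·(t·v + w)].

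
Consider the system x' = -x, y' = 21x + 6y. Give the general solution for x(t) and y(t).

Coefficient matrix A = [[-1, 0], [21, 6]].
Characteristic polynomial det(A - λI) = λ^2 - 5λ - 6 = 0.
Eigenvalues λ = -1, 6.
For λ=-1: (A-λI) row 2 is [21, 7], so an eigenvector is (1, -3).
For λ=6: (A-λI) row 1 is [-7, 0], so an eigenvector is (0, -1).
General solution: c_1e^(-t)(1,-3) + c_2e^(6t)(0,-1).

x(t) = c_1e^(-t), y(t) = -3c_1e^(-t) - c_2e^(6t)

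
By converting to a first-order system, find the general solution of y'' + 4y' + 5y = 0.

y(t) = K_1e^(-2t)cos(t) + K_2e^(-2t)sin(t)

Let x_1 = y, x_2 = y'. Then x_1' = x_2 and x_2' = -5x_1 - 4x_2.
A = [[0,1],[-5,-4]]; det(A-λI) = λ^2 + 4λ + 5.
Eigenvalues λ = -2 ± i.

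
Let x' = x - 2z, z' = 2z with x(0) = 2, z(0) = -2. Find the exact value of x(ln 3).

A = [[1,-2],[0,2]]; eigenvalues λ = 2, 1.
Eigenvectors: (-2,1) for λ=2, (1,0) for λ=1.
From the initial condition, c_1 = -2, c_2 = -2.
x(ln 3) = (-2)(3^2)(-2) + (-2)(3^1)(1) = 30.

30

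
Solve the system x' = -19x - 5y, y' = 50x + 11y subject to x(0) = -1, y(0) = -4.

Coefficient matrix A = [[-19, -5], [50, 11]].
Characteristic polynomial det(A - λI) = λ^2 + 8λ + 41 = 0.
Eigenvalues λ = -4 ± 5i (complex conjugate pair).
For λ=-4+5i: an eigenvector is (1,-3) - i(0,1) = (1, -3 - i).
A real fundamental pair from Re and Im of e^((-4+5i)t)v: X_1 = e^(-4t)(cos(5t)·(1,-3) + sin(5t)·(0,1)), X_2 = e^(-4t)(sin(5t)·(1,-3) - cos(5t)·(0,1)).
General solution: c_1X_1 + c_2X_2.
Applying x(0)=-1, y(0)=-4 gives c_1=-1, c_2=7.

x(t) = 7e^(-4t)sin(5t) - e^(-4t)cos(5t), y(t) = -22e^(-4t)sin(5t) - 4e^(-4t)cos(5t)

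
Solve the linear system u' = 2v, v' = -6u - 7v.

Coefficient matrix A = [[0, 2], [-6, -7]].
Characteristic polynomial det(A - λI) = λ^2 + 7λ + 12 = 0.
Eigenvalues λ = -3, -4.
For λ=-3: (A-λI) row 1 is [3, 2], so an eigenvector is (-2, 3).
For λ=-4: (A-λI) row 1 is [4, 2], so an eigenvector is (1, -2).
General solution: C_1e^(-3t)(-2,3) + C_2e^(-4t)(1,-2).

u(t) = -2C_1e^(-3t) + C_2e^(-4t), v(t) = 3C_1e^(-3t) - 2C_2e^(-4t)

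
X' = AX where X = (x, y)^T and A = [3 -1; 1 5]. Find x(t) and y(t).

x(t) = K_1e^(4t) + K_2te^(4t), y(t) = -K_1e^(4t) - K_2te^(4t) - K_2e^(4t)

Coefficient matrix A = [[3, -1], [1, 5]].
Characteristic polynomial det(A - λI) = λ^2 - 8λ + 16 = 0.
Single eigenvalue λ = 4 with algebraic multiplicity 2.
Eigenvector v = (1,-1); generalized eigenvector w with (A-λI)w=v is (0,-1).
General solution: e^(4t)[K_1·v + K_2·(t·v + w)].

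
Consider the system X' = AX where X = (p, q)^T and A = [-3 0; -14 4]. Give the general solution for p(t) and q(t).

p(t) = c_2e^(-3t), q(t) = -c_1e^(4t) + 2c_2e^(-3t)

Coefficient matrix A = [[-3, 0], [-14, 4]].
Characteristic polynomial det(A - λI) = λ^2 - λ - 12 = 0.
Eigenvalues λ = 4, -3.
For λ=4: (A-λI) row 1 is [-7, 0], so an eigenvector is (0, -1).
For λ=-3: (A-λI) row 2 is [-14, 7], so an eigenvector is (1, 2).
General solution: c_1e^(4t)(0,-1) + c_2e^(-3t)(1,2).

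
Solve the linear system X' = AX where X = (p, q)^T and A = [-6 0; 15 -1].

Coefficient matrix A = [[-6, 0], [15, -1]].
Characteristic polynomial det(A - λI) = λ^2 + 7λ + 6 = 0.
Eigenvalues λ = -6, -1.
For λ=-6: (A-λI) row 2 is [15, 5], so an eigenvector is (1, -3).
For λ=-1: (A-λI) row 1 is [-5, 0], so an eigenvector is (0, -1).
General solution: c_1e^(-6t)(1,-3) + c_2e^(-t)(0,-1).

p(t) = c_1e^(-6t), q(t) = -3c_1e^(-6t) - c_2e^(-t)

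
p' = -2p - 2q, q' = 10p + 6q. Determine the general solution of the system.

Coefficient matrix A = [[-2, -2], [10, 6]].
Characteristic polynomial det(A - λI) = λ^2 - 4λ + 8 = 0.
Eigenvalues λ = 2 ± 2i (complex conjugate pair).
For λ=2+2i: an eigenvector is (-1,2) - i(0,-1) = (-1, 2 + i).
A real fundamental pair from Re and Im of e^((2+2i)t)v: X_1 = e^(2t)(cos(2t)·(-1,2) + sin(2t)·(0,-1)), X_2 = e^(2t)(sin(2t)·(-1,2) - cos(2t)·(0,-1)).
General solution: c_1X_1 + c_2X_2.

p(t) = -c_1e^(2t)cos(2t) - c_2e^(2t)sin(2t), q(t) = -c_1e^(2t)sin(2t) + 2c_1e^(2t)cos(2t) + 2c_2e^(2t)sin(2t) + c_2e^(2t)cos(2t)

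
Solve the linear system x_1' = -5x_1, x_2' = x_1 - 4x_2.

x_1(t) = -C_1e^(-5t), x_2(t) = C_1e^(-5t) + C_2e^(-4t)

Coefficient matrix A = [[-5, 0], [1, -4]].
Characteristic polynomial det(A - λI) = λ^2 + 9λ + 20 = 0.
Eigenvalues λ = -5, -4.
For λ=-5: (A-λI) row 2 is [1, 1], so an eigenvector is (-1, 1).
For λ=-4: (A-λI) row 1 is [-1, 0], so an eigenvector is (0, 1).
General solution: C_1e^(-5t)(-1,1) + C_2e^(-4t)(0,1).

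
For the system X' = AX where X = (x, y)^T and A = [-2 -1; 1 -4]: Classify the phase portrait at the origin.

A = [[-2,-1],[1,-4]]; det(A-λI) = λ^2 + 6λ + 9.
repeated λ = -3 with a single eigenvector.

stable improper node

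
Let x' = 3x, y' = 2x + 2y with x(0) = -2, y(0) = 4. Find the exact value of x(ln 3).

-54

A = [[3,0],[2,2]]; eigenvalues λ = 3, 2.
Eigenvectors: (1,2) for λ=3, (0,1) for λ=2.
From the initial condition, c_1 = -2, c_2 = 8.
x(ln 3) = (-2)(3^3)(1) + (8)(3^2)(0) = -54.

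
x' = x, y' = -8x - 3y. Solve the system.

Coefficient matrix A = [[1, 0], [-8, -3]].
Characteristic polynomial det(A - λI) = λ^2 + 2λ - 3 = 0.
Eigenvalues λ = -3, 1.
For λ=-3: (A-λI) row 1 is [4, 0], so an eigenvector is (0, -1).
For λ=1: (A-λI) row 2 is [-8, -4], so an eigenvector is (1, -2).
General solution: C_1e^(-3t)(0,-1) + C_2e^(t)(1,-2).

x(t) = C_2e^(t), y(t) = -C_1e^(-3t) - 2C_2e^(t)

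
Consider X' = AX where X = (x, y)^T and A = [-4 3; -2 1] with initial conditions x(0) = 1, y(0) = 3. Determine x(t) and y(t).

Coefficient matrix A = [[-4, 3], [-2, 1]].
Characteristic polynomial det(A - λI) = λ^2 + 3λ + 2 = 0.
Eigenvalues λ = -2, -1.
For λ=-2: (A-λI) row 1 is [-2, 3], so an eigenvector is (3, 2).
For λ=-1: (A-λI) row 1 is [-3, 3], so an eigenvector is (1, 1).
General solution: c_1e^(-2t)(3,2) + c_2e^(-t)(1,1).
Applying x(0)=1, y(0)=3 gives c_1=-2, c_2=7.

x(t) = 7e^(-t) - 6e^(-2t), y(t) = 7e^(-t) - 4e^(-2t)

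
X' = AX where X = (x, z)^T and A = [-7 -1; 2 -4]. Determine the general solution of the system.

x(t) = C_1e^(-5t) + C_2e^(-6t), z(t) = -2C_1e^(-5t) - C_2e^(-6t)

Coefficient matrix A = [[-7, -1], [2, -4]].
Characteristic polynomial det(A - λI) = λ^2 + 11λ + 30 = 0.
Eigenvalues λ = -5, -6.
For λ=-5: (A-λI) row 1 is [-2, -1], so an eigenvector is (1, -2).
For λ=-6: (A-λI) row 1 is [-1, -1], so an eigenvector is (1, -1).
General solution: C_1e^(-5t)(1,-2) + C_2e^(-6t)(1,-1).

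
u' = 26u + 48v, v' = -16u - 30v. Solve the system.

u(t) = 3C_1e^(-6t) + 2C_2e^(2t), v(t) = -2C_1e^(-6t) - C_2e^(2t)

Coefficient matrix A = [[26, 48], [-16, -30]].
Characteristic polynomial det(A - λI) = λ^2 + 4λ - 12 = 0.
Eigenvalues λ = -6, 2.
For λ=-6: (A-λI) row 1 is [32, 48], so an eigenvector is (3, -2).
For λ=2: (A-λI) row 1 is [24, 48], so an eigenvector is (2, -1).
General solution: C_1e^(-6t)(3,-2) + C_2e^(2t)(2,-1).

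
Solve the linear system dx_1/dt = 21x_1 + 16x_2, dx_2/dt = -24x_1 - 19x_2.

x_1(t) = 2K_1e^(-3t) + K_2e^(5t), x_2(t) = -3K_1e^(-3t) - K_2e^(5t)

Coefficient matrix A = [[21, 16], [-24, -19]].
Characteristic polynomial det(A - λI) = λ^2 - 2λ - 15 = 0.
Eigenvalues λ = -3, 5.
For λ=-3: (A-λI) row 1 is [24, 16], so an eigenvector is (2, -3).
For λ=5: (A-λI) row 1 is [16, 16], so an eigenvector is (1, -1).
General solution: K_1e^(-3t)(2,-3) + K_2e^(5t)(1,-1).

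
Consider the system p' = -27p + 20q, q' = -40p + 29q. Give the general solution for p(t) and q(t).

Coefficient matrix A = [[-27, 20], [-40, 29]].
Characteristic polynomial det(A - λI) = λ^2 - 2λ + 17 = 0.
Eigenvalues λ = 1 ± 4i (complex conjugate pair).
For λ=1+4i: an eigenvector is (-1,-1) - i(2,3) = (-1 - 2i, -1 - 3i).
A real fundamental pair from Re and Im of e^((1+4i)t)v: X_1 = e^(t)(cos(4t)·(-1,-1) + sin(4t)·(2,3)), X_2 = e^(t)(sin(4t)·(-1,-1) - cos(4t)·(2,3)).
General solution: c_1X_1 + c_2X_2.

p(t) = 2c_1e^(t)sin(4t) - c_1e^(t)cos(4t) - c_2e^(t)sin(4t) - 2c_2e^(t)cos(4t), q(t) = 3c_1e^(t)sin(4t) - c_1e^(t)cos(4t) - c_2e^(t)sin(4t) - 3c_2e^(t)cos(4t)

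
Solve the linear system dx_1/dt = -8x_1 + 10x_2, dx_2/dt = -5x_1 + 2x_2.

x_1(t) = C_1e^(-3t)sin(5t) - C_1e^(-3t)cos(5t) - C_2e^(-3t)sin(5t) - C_2e^(-3t)cos(5t), x_2(t) = C_1e^(-3t)sin(5t) - C_2e^(-3t)cos(5t)

Coefficient matrix A = [[-8, 10], [-5, 2]].
Characteristic polynomial det(A - λI) = λ^2 + 6λ + 34 = 0.
Eigenvalues λ = -3 ± 5i (complex conjugate pair).
For λ=-3+5i: an eigenvector is (-1,0) - i(1,1) = (-1 - i, 0 - i).
A real fundamental pair from Re and Im of e^((-3+5i)t)v: X_1 = e^(-3t)(cos(5t)·(-1,0) + sin(5t)·(1,1)), X_2 = e^(-3t)(sin(5t)·(-1,0) - cos(5t)·(1,1)).
General solution: C_1X_1 + C_2X_2.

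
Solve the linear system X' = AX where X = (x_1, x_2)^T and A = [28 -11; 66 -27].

Coefficient matrix A = [[28, -11], [66, -27]].
Characteristic polynomial det(A - λI) = λ^2 - λ - 30 = 0.
Eigenvalues λ = 6, -5.
For λ=6: (A-λI) row 1 is [22, -11], so an eigenvector is (1, 2).
For λ=-5: (A-λI) row 1 is [33, -11], so an eigenvector is (1, 3).
General solution: c_1e^(6t)(1,2) + c_2e^(-5t)(1,3).

x_1(t) = c_1e^(6t) + c_2e^(-5t), x_2(t) = 2c_1e^(6t) + 3c_2e^(-5t)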